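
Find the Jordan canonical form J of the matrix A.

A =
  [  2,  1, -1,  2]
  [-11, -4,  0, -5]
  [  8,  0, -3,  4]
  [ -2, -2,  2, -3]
J_3(-3) ⊕ J_1(1)

The characteristic polynomial is
  det(x·I − A) = x^4 + 8*x^3 + 18*x^2 - 27 = (x - 1)*(x + 3)^3

Eigenvalues and multiplicities (the geometric multiplicity of λ is n − rank(A − λI), which equals the number of Jordan blocks for λ):
  λ = -3: algebraic multiplicity = 3, geometric multiplicity = 1
  λ = 1: algebraic multiplicity = 1, geometric multiplicity = 1

Determining the block sizes for each eigenvalue:
  λ = -3: one block (gm = 1), so the single block has size am = 3 → block sizes [3]
  λ = 1: one block (gm = 1), so the single block has size am = 1 → block sizes [1]

Assembling the blocks gives a Jordan form
J =
  [-3,  1,  0, 0]
  [ 0, -3,  1, 0]
  [ 0,  0, -3, 0]
  [ 0,  0,  0, 1]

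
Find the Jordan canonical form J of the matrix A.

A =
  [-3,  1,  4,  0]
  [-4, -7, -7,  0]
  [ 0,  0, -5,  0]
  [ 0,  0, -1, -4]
J_3(-5) ⊕ J_1(-4)

The characteristic polynomial is
  det(x·I − A) = x^4 + 19*x^3 + 135*x^2 + 425*x + 500 = (x + 4)*(x + 5)^3

Eigenvalues and multiplicities (the geometric multiplicity of λ is n − rank(A − λI), which equals the number of Jordan blocks for λ):
  λ = -5: algebraic multiplicity = 3, geometric multiplicity = 1
  λ = -4: algebraic multiplicity = 1, geometric multiplicity = 1

Determining the block sizes for each eigenvalue:
  λ = -5: one block (gm = 1), so the single block has size am = 3 → block sizes [3]
  λ = -4: one block (gm = 1), so the single block has size am = 1 → block sizes [1]

Assembling the blocks gives a Jordan form
J =
  [-5,  1,  0,  0]
  [ 0, -5,  1,  0]
  [ 0,  0, -5,  0]
  [ 0,  0,  0, -4]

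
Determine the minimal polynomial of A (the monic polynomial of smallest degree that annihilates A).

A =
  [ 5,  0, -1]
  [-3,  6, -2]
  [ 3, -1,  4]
x^3 - 15*x^2 + 75*x - 125

The characteristic polynomial is χ_A(x) = (x - 5)^3, so the eigenvalues are known. The minimal polynomial is
  m_A(x) = Π_λ (x − λ)^{k_λ}
where k_λ is the size of the *largest* Jordan block for λ (equivalently, the smallest k with (A − λI)^k v = 0 for every generalised eigenvector v of λ).

  λ = 5: largest Jordan block has size 3, contributing (x − 5)^3

So m_A(x) = (x - 5)^3 = x^3 - 15*x^2 + 75*x - 125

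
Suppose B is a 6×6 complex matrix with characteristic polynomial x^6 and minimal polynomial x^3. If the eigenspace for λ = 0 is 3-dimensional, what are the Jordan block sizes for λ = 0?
Block sizes for λ = 0: [3, 2, 1]

Step 1 — from the characteristic polynomial, algebraic multiplicity of λ = 0 is 6. From dim ker(B − (0)·I) = 3, there are exactly 3 Jordan blocks for λ = 0.
Step 2 — from the minimal polynomial, the factor (x − 0)^3 tells us the largest block for λ = 0 has size 3.
Step 3 — with total size 6, 3 blocks, and largest block 3, the block sizes (in nonincreasing order) are [3, 2, 1].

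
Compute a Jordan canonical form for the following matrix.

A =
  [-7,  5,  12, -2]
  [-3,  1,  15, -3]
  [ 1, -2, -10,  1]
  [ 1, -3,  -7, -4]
J_3(-5) ⊕ J_1(-5)

The characteristic polynomial is
  det(x·I − A) = x^4 + 20*x^3 + 150*x^2 + 500*x + 625 = (x + 5)^4

Eigenvalues and multiplicities (the geometric multiplicity of λ is n − rank(A − λI), which equals the number of Jordan blocks for λ):
  λ = -5: algebraic multiplicity = 4, geometric multiplicity = 2

Determining the block sizes for each eigenvalue:
  λ = -5: with am = 4 and gm = 2, the partition is not yet determined (e.g. several partitions of 4 into 2 parts exist). Let N = A − (-5)·I. Computing rank(N^1) = 2, rank(N^2) = 1, rank(N^3) = 0; the number of blocks of size ≥ j is rank(N^{j−1}) − rank(N^j), giving [2, 1, 1]. So we have 1 block(s) of size 3, 1 block(s) of size 1 → block sizes [3, 1]

Assembling the blocks gives a Jordan form
J =
  [-5,  1,  0,  0]
  [ 0, -5,  1,  0]
  [ 0,  0, -5,  0]
  [ 0,  0,  0, -5]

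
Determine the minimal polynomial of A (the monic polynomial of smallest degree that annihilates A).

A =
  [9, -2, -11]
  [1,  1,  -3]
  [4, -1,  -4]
x^3 - 6*x^2 + 12*x - 8

The characteristic polynomial is χ_A(x) = (x - 2)^3, so the eigenvalues are known. The minimal polynomial is
  m_A(x) = Π_λ (x − λ)^{k_λ}
where k_λ is the size of the *largest* Jordan block for λ (equivalently, the smallest k with (A − λI)^k v = 0 for every generalised eigenvector v of λ).

  λ = 2: largest Jordan block has size 3, contributing (x − 2)^3

So m_A(x) = (x - 2)^3 = x^3 - 6*x^2 + 12*x - 8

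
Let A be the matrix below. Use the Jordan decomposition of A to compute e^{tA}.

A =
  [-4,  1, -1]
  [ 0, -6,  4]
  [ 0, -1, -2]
e^{tA} =
  [exp(-4*t), -t^2*exp(-4*t)/2 + t*exp(-4*t), t^2*exp(-4*t) - t*exp(-4*t)]
  [0, -2*t*exp(-4*t) + exp(-4*t), 4*t*exp(-4*t)]
  [0, -t*exp(-4*t), 2*t*exp(-4*t) + exp(-4*t)]

Strategy: write A = P · J · P⁻¹ where J is a Jordan canonical form, so e^{tA} = P · e^{tJ} · P⁻¹, and e^{tJ} can be computed block-by-block.

A has Jordan form
J =
  [-4,  1,  0]
  [ 0, -4,  1]
  [ 0,  0, -4]
(up to reordering of blocks).

Per-block formulas:
  For a 3×3 Jordan block J_3(-4): exp(t · J_3(-4)) = e^(-4t)·(I + t·N + (t^2/2)·N^2), where N is the 3×3 nilpotent shift.

After assembling e^{tJ} and conjugating by P, we get:

e^{tA} =
  [exp(-4*t), -t^2*exp(-4*t)/2 + t*exp(-4*t), t^2*exp(-4*t) - t*exp(-4*t)]
  [0, -2*t*exp(-4*t) + exp(-4*t), 4*t*exp(-4*t)]
  [0, -t*exp(-4*t), 2*t*exp(-4*t) + exp(-4*t)]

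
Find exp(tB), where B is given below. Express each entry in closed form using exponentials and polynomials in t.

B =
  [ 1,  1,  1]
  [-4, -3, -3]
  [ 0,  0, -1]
e^{tB} =
  [2*t*exp(-t) + exp(-t), t*exp(-t), -t^2*exp(-t)/2 + t*exp(-t)]
  [-4*t*exp(-t), -2*t*exp(-t) + exp(-t), t^2*exp(-t) - 3*t*exp(-t)]
  [0, 0, exp(-t)]

Strategy: write B = P · J · P⁻¹ where J is a Jordan canonical form, so e^{tB} = P · e^{tJ} · P⁻¹, and e^{tJ} can be computed block-by-block.

B has Jordan form
J =
  [-1,  1,  0]
  [ 0, -1,  1]
  [ 0,  0, -1]
(up to reordering of blocks).

Per-block formulas:
  For a 3×3 Jordan block J_3(-1): exp(t · J_3(-1)) = e^(-1t)·(I + t·N + (t^2/2)·N^2), where N is the 3×3 nilpotent shift.

After assembling e^{tJ} and conjugating by P, we get:

e^{tB} =
  [2*t*exp(-t) + exp(-t), t*exp(-t), -t^2*exp(-t)/2 + t*exp(-t)]
  [-4*t*exp(-t), -2*t*exp(-t) + exp(-t), t^2*exp(-t) - 3*t*exp(-t)]
  [0, 0, exp(-t)]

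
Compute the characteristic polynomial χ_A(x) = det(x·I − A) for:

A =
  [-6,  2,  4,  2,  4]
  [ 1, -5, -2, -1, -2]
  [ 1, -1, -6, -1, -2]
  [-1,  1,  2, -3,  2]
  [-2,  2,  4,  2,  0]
x^5 + 20*x^4 + 160*x^3 + 640*x^2 + 1280*x + 1024

Expanding det(x·I − A) (e.g. by cofactor expansion or by noting that A is similar to its Jordan form J, which has the same characteristic polynomial as A) gives
  χ_A(x) = x^5 + 20*x^4 + 160*x^3 + 640*x^2 + 1280*x + 1024
which factors as (x + 4)^5. The eigenvalues (with algebraic multiplicities) are λ = -4 with multiplicity 5.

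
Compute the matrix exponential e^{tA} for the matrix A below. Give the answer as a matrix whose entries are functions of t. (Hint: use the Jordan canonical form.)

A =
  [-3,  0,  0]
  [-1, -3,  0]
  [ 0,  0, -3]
e^{tA} =
  [exp(-3*t), 0, 0]
  [-t*exp(-3*t), exp(-3*t), 0]
  [0, 0, exp(-3*t)]

Strategy: write A = P · J · P⁻¹ where J is a Jordan canonical form, so e^{tA} = P · e^{tJ} · P⁻¹, and e^{tJ} can be computed block-by-block.

A has Jordan form
J =
  [-3,  1,  0]
  [ 0, -3,  0]
  [ 0,  0, -3]
(up to reordering of blocks).

Per-block formulas:
  For a 2×2 Jordan block J_2(-3): exp(t · J_2(-3)) = e^(-3t)·(I + t·N), where N is the 2×2 nilpotent shift.
  For a 1×1 block at λ = -3: exp(t · [-3]) = [e^(-3t)].

After assembling e^{tJ} and conjugating by P, we get:

e^{tA} =
  [exp(-3*t), 0, 0]
  [-t*exp(-3*t), exp(-3*t), 0]
  [0, 0, exp(-3*t)]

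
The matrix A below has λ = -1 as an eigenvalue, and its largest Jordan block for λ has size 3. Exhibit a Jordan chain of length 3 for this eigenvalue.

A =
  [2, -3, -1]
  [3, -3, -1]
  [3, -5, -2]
A Jordan chain for λ = -1 of length 3:
v_1 = (-3, 0, -9)ᵀ
v_2 = (3, 3, 3)ᵀ
v_3 = (1, 0, 0)ᵀ

Let N = A − (-1)·I. We want v_3 with N^3 v_3 = 0 but N^2 v_3 ≠ 0; then v_{j-1} := N · v_j for j = 3, …, 2.

Pick v_3 = (1, 0, 0)ᵀ.
Then v_2 = N · v_3 = (3, 3, 3)ᵀ.
Then v_1 = N · v_2 = (-3, 0, -9)ᵀ.

Sanity check: (A − (-1)·I) v_1 = (0, 0, 0)ᵀ = 0. ✓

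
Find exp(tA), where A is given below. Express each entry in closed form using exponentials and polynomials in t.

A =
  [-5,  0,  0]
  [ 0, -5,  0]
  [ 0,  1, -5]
e^{tA} =
  [exp(-5*t), 0, 0]
  [0, exp(-5*t), 0]
  [0, t*exp(-5*t), exp(-5*t)]

Strategy: write A = P · J · P⁻¹ where J is a Jordan canonical form, so e^{tA} = P · e^{tJ} · P⁻¹, and e^{tJ} can be computed block-by-block.

A has Jordan form
J =
  [-5,  1,  0]
  [ 0, -5,  0]
  [ 0,  0, -5]
(up to reordering of blocks).

Per-block formulas:
  For a 2×2 Jordan block J_2(-5): exp(t · J_2(-5)) = e^(-5t)·(I + t·N), where N is the 2×2 nilpotent shift.
  For a 1×1 block at λ = -5: exp(t · [-5]) = [e^(-5t)].

After assembling e^{tJ} and conjugating by P, we get:

e^{tA} =
  [exp(-5*t), 0, 0]
  [0, exp(-5*t), 0]
  [0, t*exp(-5*t), exp(-5*t)]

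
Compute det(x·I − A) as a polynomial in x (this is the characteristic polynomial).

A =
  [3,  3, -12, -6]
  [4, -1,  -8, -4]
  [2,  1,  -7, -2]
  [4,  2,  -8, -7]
x^4 + 12*x^3 + 54*x^2 + 108*x + 81

Expanding det(x·I − A) (e.g. by cofactor expansion or by noting that A is similar to its Jordan form J, which has the same characteristic polynomial as A) gives
  χ_A(x) = x^4 + 12*x^3 + 54*x^2 + 108*x + 81
which factors as (x + 3)^4. The eigenvalues (with algebraic multiplicities) are λ = -3 with multiplicity 4.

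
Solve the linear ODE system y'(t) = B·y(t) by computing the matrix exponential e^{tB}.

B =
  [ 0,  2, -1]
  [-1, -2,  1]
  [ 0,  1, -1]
e^{tB} =
  [-t^2*exp(-t)/2 + t*exp(-t) + exp(-t), -t^2*exp(-t)/2 + 2*t*exp(-t), t^2*exp(-t)/2 - t*exp(-t)]
  [-t*exp(-t), -t*exp(-t) + exp(-t), t*exp(-t)]
  [-t^2*exp(-t)/2, -t^2*exp(-t)/2 + t*exp(-t), t^2*exp(-t)/2 + exp(-t)]

Strategy: write B = P · J · P⁻¹ where J is a Jordan canonical form, so e^{tB} = P · e^{tJ} · P⁻¹, and e^{tJ} can be computed block-by-block.

B has Jordan form
J =
  [-1,  1,  0]
  [ 0, -1,  1]
  [ 0,  0, -1]
(up to reordering of blocks).

Per-block formulas:
  For a 3×3 Jordan block J_3(-1): exp(t · J_3(-1)) = e^(-1t)·(I + t·N + (t^2/2)·N^2), where N is the 3×3 nilpotent shift.

After assembling e^{tJ} and conjugating by P, we get:

e^{tB} =
  [-t^2*exp(-t)/2 + t*exp(-t) + exp(-t), -t^2*exp(-t)/2 + 2*t*exp(-t), t^2*exp(-t)/2 - t*exp(-t)]
  [-t*exp(-t), -t*exp(-t) + exp(-t), t*exp(-t)]
  [-t^2*exp(-t)/2, -t^2*exp(-t)/2 + t*exp(-t), t^2*exp(-t)/2 + exp(-t)]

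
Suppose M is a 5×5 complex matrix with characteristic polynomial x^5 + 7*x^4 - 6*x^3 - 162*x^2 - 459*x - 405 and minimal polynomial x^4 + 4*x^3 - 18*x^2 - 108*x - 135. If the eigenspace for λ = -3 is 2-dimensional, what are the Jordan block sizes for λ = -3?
Block sizes for λ = -3: [3, 1]

Step 1 — from the characteristic polynomial, algebraic multiplicity of λ = -3 is 4. From dim ker(M − (-3)·I) = 2, there are exactly 2 Jordan blocks for λ = -3.
Step 2 — from the minimal polynomial, the factor (x + 3)^3 tells us the largest block for λ = -3 has size 3.
Step 3 — with total size 4, 2 blocks, and largest block 3, the block sizes (in nonincreasing order) are [3, 1].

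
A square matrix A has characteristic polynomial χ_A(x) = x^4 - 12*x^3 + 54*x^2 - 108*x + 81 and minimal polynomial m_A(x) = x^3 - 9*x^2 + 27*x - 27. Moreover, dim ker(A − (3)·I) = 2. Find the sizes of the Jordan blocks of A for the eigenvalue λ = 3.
Block sizes for λ = 3: [3, 1]

Step 1 — from the characteristic polynomial, algebraic multiplicity of λ = 3 is 4. From dim ker(A − (3)·I) = 2, there are exactly 2 Jordan blocks for λ = 3.
Step 2 — from the minimal polynomial, the factor (x − 3)^3 tells us the largest block for λ = 3 has size 3.
Step 3 — with total size 4, 2 blocks, and largest block 3, the block sizes (in nonincreasing order) are [3, 1].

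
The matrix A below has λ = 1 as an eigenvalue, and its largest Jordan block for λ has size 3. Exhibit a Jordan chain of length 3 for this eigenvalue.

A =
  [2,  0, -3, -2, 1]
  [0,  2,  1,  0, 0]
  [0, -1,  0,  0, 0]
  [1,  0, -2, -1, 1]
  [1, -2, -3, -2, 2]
A Jordan chain for λ = 1 of length 3:
v_1 = (1, 0, 0, 0, -1)ᵀ
v_2 = (0, 1, -1, 0, -2)ᵀ
v_3 = (0, 1, 0, 0, 0)ᵀ

Let N = A − (1)·I. We want v_3 with N^3 v_3 = 0 but N^2 v_3 ≠ 0; then v_{j-1} := N · v_j for j = 3, …, 2.

Pick v_3 = (0, 1, 0, 0, 0)ᵀ.
Then v_2 = N · v_3 = (0, 1, -1, 0, -2)ᵀ.
Then v_1 = N · v_2 = (1, 0, 0, 0, -1)ᵀ.

Sanity check: (A − (1)·I) v_1 = (0, 0, 0, 0, 0)ᵀ = 0. ✓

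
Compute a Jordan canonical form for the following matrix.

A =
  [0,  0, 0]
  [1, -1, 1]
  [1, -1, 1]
J_2(0) ⊕ J_1(0)

The characteristic polynomial is
  det(x·I − A) = x^3

Eigenvalues and multiplicities (the geometric multiplicity of λ is n − rank(A − λI), which equals the number of Jordan blocks for λ):
  λ = 0: algebraic multiplicity = 3, geometric multiplicity = 2

Determining the block sizes for each eigenvalue:
  λ = 0: 2 blocks summing to 3 forces exactly one block of size 2 and the rest size 1 → block sizes [2, 1]

Assembling the blocks gives a Jordan form
J =
  [0, 1, 0]
  [0, 0, 0]
  [0, 0, 0]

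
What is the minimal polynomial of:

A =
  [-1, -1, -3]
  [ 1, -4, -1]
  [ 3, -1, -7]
x^3 + 12*x^2 + 48*x + 64

The characteristic polynomial is χ_A(x) = (x + 4)^3, so the eigenvalues are known. The minimal polynomial is
  m_A(x) = Π_λ (x − λ)^{k_λ}
where k_λ is the size of the *largest* Jordan block for λ (equivalently, the smallest k with (A − λI)^k v = 0 for every generalised eigenvector v of λ).

  λ = -4: largest Jordan block has size 3, contributing (x + 4)^3

So m_A(x) = (x + 4)^3 = x^3 + 12*x^2 + 48*x + 64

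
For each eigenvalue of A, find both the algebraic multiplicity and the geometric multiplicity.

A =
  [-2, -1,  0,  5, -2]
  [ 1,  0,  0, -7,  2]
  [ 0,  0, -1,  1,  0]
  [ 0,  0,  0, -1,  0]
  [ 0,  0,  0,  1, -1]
λ = -1: alg = 5, geom = 3

Step 1 — factor the characteristic polynomial to read off the algebraic multiplicities:
  χ_A(x) = (x + 1)^5

Step 2 — compute geometric multiplicities via the rank-nullity identity g(λ) = n − rank(A − λI):
  rank(A − (-1)·I) = 2, so dim ker(A − (-1)·I) = n − 2 = 3

Summary:
  λ = -1: algebraic multiplicity = 5, geometric multiplicity = 3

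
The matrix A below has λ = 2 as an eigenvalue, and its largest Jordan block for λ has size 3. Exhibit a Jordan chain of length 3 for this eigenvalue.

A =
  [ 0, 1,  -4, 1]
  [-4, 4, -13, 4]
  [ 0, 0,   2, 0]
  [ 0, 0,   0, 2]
A Jordan chain for λ = 2 of length 3:
v_1 = (-5, -10, 0, 0)ᵀ
v_2 = (-4, -13, 0, 0)ᵀ
v_3 = (0, 0, 1, 0)ᵀ

Let N = A − (2)·I. We want v_3 with N^3 v_3 = 0 but N^2 v_3 ≠ 0; then v_{j-1} := N · v_j for j = 3, …, 2.

Pick v_3 = (0, 0, 1, 0)ᵀ.
Then v_2 = N · v_3 = (-4, -13, 0, 0)ᵀ.
Then v_1 = N · v_2 = (-5, -10, 0, 0)ᵀ.

Sanity check: (A − (2)·I) v_1 = (0, 0, 0, 0)ᵀ = 0. ✓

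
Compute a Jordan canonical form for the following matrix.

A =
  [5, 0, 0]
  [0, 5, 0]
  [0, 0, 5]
J_1(5) ⊕ J_1(5) ⊕ J_1(5)

The characteristic polynomial is
  det(x·I − A) = x^3 - 15*x^2 + 75*x - 125 = (x - 5)^3

Eigenvalues and multiplicities (the geometric multiplicity of λ is n − rank(A − λI), which equals the number of Jordan blocks for λ):
  λ = 5: algebraic multiplicity = 3, geometric multiplicity = 3

Determining the block sizes for each eigenvalue:
  λ = 5: gm = am = 3, so every block has size 1 → block sizes [1, 1, 1]

Assembling the blocks gives a Jordan form
J =
  [5, 0, 0]
  [0, 5, 0]
  [0, 0, 5]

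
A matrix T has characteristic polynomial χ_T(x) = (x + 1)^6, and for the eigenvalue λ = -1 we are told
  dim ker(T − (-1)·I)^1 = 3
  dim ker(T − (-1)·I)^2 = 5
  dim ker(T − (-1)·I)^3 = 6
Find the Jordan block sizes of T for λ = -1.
Block sizes for λ = -1: [3, 2, 1]

From the dimensions of kernels of powers, the number of Jordan blocks of size at least j is d_j − d_{j−1} where d_j = dim ker(N^j) (with d_0 = 0). Computing the differences gives [3, 2, 1].
The number of blocks of size exactly k is (#blocks of size ≥ k) − (#blocks of size ≥ k + 1), so the partition is: 1 block(s) of size 1, 1 block(s) of size 2, 1 block(s) of size 3.
In nonincreasing order the block sizes are [3, 2, 1].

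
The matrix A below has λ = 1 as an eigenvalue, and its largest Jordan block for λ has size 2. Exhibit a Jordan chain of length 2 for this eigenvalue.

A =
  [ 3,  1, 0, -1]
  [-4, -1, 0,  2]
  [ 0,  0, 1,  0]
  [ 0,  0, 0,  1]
A Jordan chain for λ = 1 of length 2:
v_1 = (2, -4, 0, 0)ᵀ
v_2 = (1, 0, 0, 0)ᵀ

Let N = A − (1)·I. We want v_2 with N^2 v_2 = 0 but N^1 v_2 ≠ 0; then v_{j-1} := N · v_j for j = 2, …, 2.

Pick v_2 = (1, 0, 0, 0)ᵀ.
Then v_1 = N · v_2 = (2, -4, 0, 0)ᵀ.

Sanity check: (A − (1)·I) v_1 = (0, 0, 0, 0)ᵀ = 0. ✓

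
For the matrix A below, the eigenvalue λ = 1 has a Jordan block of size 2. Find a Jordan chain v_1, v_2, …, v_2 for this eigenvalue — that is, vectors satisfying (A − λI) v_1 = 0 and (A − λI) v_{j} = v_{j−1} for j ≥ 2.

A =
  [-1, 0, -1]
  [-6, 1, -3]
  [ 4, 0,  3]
A Jordan chain for λ = 1 of length 2:
v_1 = (-2, -6, 4)ᵀ
v_2 = (1, 0, 0)ᵀ

Let N = A − (1)·I. We want v_2 with N^2 v_2 = 0 but N^1 v_2 ≠ 0; then v_{j-1} := N · v_j for j = 2, …, 2.

Pick v_2 = (1, 0, 0)ᵀ.
Then v_1 = N · v_2 = (-2, -6, 4)ᵀ.

Sanity check: (A − (1)·I) v_1 = (0, 0, 0)ᵀ = 0. ✓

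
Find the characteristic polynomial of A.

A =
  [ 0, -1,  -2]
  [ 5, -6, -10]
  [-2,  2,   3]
x^3 + 3*x^2 + 3*x + 1

Expanding det(x·I − A) (e.g. by cofactor expansion or by noting that A is similar to its Jordan form J, which has the same characteristic polynomial as A) gives
  χ_A(x) = x^3 + 3*x^2 + 3*x + 1
which factors as (x + 1)^3. The eigenvalues (with algebraic multiplicities) are λ = -1 with multiplicity 3.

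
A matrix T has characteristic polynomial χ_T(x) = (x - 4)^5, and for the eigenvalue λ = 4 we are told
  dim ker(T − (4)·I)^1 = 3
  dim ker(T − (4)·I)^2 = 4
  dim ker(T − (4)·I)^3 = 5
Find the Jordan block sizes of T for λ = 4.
Block sizes for λ = 4: [3, 1, 1]

From the dimensions of kernels of powers, the number of Jordan blocks of size at least j is d_j − d_{j−1} where d_j = dim ker(N^j) (with d_0 = 0). Computing the differences gives [3, 1, 1].
The number of blocks of size exactly k is (#blocks of size ≥ k) − (#blocks of size ≥ k + 1), so the partition is: 2 block(s) of size 1, 1 block(s) of size 3.
In nonincreasing order the block sizes are [3, 1, 1].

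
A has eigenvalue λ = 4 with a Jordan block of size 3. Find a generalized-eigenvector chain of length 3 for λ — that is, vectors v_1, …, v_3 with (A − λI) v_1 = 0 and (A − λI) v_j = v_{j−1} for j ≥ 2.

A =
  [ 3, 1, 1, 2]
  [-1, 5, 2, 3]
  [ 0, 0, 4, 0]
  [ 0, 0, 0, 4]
A Jordan chain for λ = 4 of length 3:
v_1 = (1, 1, 0, 0)ᵀ
v_2 = (1, 2, 0, 0)ᵀ
v_3 = (0, 0, 1, 0)ᵀ

Let N = A − (4)·I. We want v_3 with N^3 v_3 = 0 but N^2 v_3 ≠ 0; then v_{j-1} := N · v_j for j = 3, …, 2.

Pick v_3 = (0, 0, 1, 0)ᵀ.
Then v_2 = N · v_3 = (1, 2, 0, 0)ᵀ.
Then v_1 = N · v_2 = (1, 1, 0, 0)ᵀ.

Sanity check: (A − (4)·I) v_1 = (0, 0, 0, 0)ᵀ = 0. ✓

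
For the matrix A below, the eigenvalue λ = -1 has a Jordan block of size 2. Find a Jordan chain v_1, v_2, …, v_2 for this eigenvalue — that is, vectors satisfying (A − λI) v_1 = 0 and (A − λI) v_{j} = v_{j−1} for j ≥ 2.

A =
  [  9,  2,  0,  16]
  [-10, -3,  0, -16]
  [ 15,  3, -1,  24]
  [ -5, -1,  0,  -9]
A Jordan chain for λ = -1 of length 2:
v_1 = (10, -10, 15, -5)ᵀ
v_2 = (1, 0, 0, 0)ᵀ

Let N = A − (-1)·I. We want v_2 with N^2 v_2 = 0 but N^1 v_2 ≠ 0; then v_{j-1} := N · v_j for j = 2, …, 2.

Pick v_2 = (1, 0, 0, 0)ᵀ.
Then v_1 = N · v_2 = (10, -10, 15, -5)ᵀ.

Sanity check: (A − (-1)·I) v_1 = (0, 0, 0, 0)ᵀ = 0. ✓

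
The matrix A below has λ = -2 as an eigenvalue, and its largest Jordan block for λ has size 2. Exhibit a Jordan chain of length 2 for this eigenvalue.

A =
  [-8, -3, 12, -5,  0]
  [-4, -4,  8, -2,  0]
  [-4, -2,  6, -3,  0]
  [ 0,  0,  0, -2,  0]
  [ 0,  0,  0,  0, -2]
A Jordan chain for λ = -2 of length 2:
v_1 = (-6, -4, -4, 0, 0)ᵀ
v_2 = (1, 0, 0, 0, 0)ᵀ

Let N = A − (-2)·I. We want v_2 with N^2 v_2 = 0 but N^1 v_2 ≠ 0; then v_{j-1} := N · v_j for j = 2, …, 2.

Pick v_2 = (1, 0, 0, 0, 0)ᵀ.
Then v_1 = N · v_2 = (-6, -4, -4, 0, 0)ᵀ.

Sanity check: (A − (-2)·I) v_1 = (0, 0, 0, 0, 0)ᵀ = 0. ✓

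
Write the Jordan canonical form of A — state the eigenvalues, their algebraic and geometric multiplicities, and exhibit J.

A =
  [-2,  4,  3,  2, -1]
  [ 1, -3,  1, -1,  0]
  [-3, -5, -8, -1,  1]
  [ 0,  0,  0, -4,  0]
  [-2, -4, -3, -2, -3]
J_3(-4) ⊕ J_1(-4) ⊕ J_1(-4)

The characteristic polynomial is
  det(x·I − A) = x^5 + 20*x^4 + 160*x^3 + 640*x^2 + 1280*x + 1024 = (x + 4)^5

Eigenvalues and multiplicities (the geometric multiplicity of λ is n − rank(A − λI), which equals the number of Jordan blocks for λ):
  λ = -4: algebraic multiplicity = 5, geometric multiplicity = 3

Determining the block sizes for each eigenvalue:
  λ = -4: with am = 5 and gm = 3, the partition is not yet determined (e.g. several partitions of 5 into 3 parts exist). Let N = A − (-4)·I. Computing rank(N^1) = 2, rank(N^2) = 1, rank(N^3) = 0; the number of blocks of size ≥ j is rank(N^{j−1}) − rank(N^j), giving [3, 1, 1]. So we have 1 block(s) of size 3, 2 block(s) of size 1 → block sizes [3, 1, 1]

Assembling the blocks gives a Jordan form
J =
  [-4,  1,  0,  0,  0]
  [ 0, -4,  1,  0,  0]
  [ 0,  0, -4,  0,  0]
  [ 0,  0,  0, -4,  0]
  [ 0,  0,  0,  0, -4]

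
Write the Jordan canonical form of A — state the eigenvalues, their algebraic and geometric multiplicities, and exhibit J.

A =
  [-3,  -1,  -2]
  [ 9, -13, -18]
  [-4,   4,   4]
J_2(-4) ⊕ J_1(-4)

The characteristic polynomial is
  det(x·I − A) = x^3 + 12*x^2 + 48*x + 64 = (x + 4)^3

Eigenvalues and multiplicities (the geometric multiplicity of λ is n − rank(A − λI), which equals the number of Jordan blocks for λ):
  λ = -4: algebraic multiplicity = 3, geometric multiplicity = 2

Determining the block sizes for each eigenvalue:
  λ = -4: 2 blocks summing to 3 forces exactly one block of size 2 and the rest size 1 → block sizes [2, 1]

Assembling the blocks gives a Jordan form
J =
  [-4,  1,  0]
  [ 0, -4,  0]
  [ 0,  0, -4]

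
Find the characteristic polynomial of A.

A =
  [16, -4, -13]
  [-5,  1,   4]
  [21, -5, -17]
x^3

Expanding det(x·I − A) (e.g. by cofactor expansion or by noting that A is similar to its Jordan form J, which has the same characteristic polynomial as A) gives
  χ_A(x) = x^3
which factors as x^3. The eigenvalues (with algebraic multiplicities) are λ = 0 with multiplicity 3.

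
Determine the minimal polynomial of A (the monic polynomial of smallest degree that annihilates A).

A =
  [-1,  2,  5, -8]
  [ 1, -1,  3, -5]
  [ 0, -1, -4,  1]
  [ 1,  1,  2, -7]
x^4 + 13*x^3 + 63*x^2 + 135*x + 108

The characteristic polynomial is χ_A(x) = (x + 3)^3*(x + 4), so the eigenvalues are known. The minimal polynomial is
  m_A(x) = Π_λ (x − λ)^{k_λ}
where k_λ is the size of the *largest* Jordan block for λ (equivalently, the smallest k with (A − λI)^k v = 0 for every generalised eigenvector v of λ).

  λ = -4: largest Jordan block has size 1, contributing (x + 4)
  λ = -3: largest Jordan block has size 3, contributing (x + 3)^3

So m_A(x) = (x + 3)^3*(x + 4) = x^4 + 13*x^3 + 63*x^2 + 135*x + 108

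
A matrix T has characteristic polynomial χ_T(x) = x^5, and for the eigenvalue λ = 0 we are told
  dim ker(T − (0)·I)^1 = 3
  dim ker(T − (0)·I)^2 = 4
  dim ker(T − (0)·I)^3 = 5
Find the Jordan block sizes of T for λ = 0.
Block sizes for λ = 0: [3, 1, 1]

From the dimensions of kernels of powers, the number of Jordan blocks of size at least j is d_j − d_{j−1} where d_j = dim ker(N^j) (with d_0 = 0). Computing the differences gives [3, 1, 1].
The number of blocks of size exactly k is (#blocks of size ≥ k) − (#blocks of size ≥ k + 1), so the partition is: 2 block(s) of size 1, 1 block(s) of size 3.
In nonincreasing order the block sizes are [3, 1, 1].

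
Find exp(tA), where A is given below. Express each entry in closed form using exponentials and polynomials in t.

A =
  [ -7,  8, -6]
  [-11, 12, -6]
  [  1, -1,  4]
e^{tA} =
  [-2*t*exp(4*t) - 2*exp(4*t) + 3*exp(t), 2*t*exp(4*t) + 2*exp(4*t) - 2*exp(t), -2*exp(4*t) + 2*exp(t)]
  [-2*t*exp(4*t) - 3*exp(4*t) + 3*exp(t), 2*t*exp(4*t) + 3*exp(4*t) - 2*exp(t), -2*exp(4*t) + 2*exp(t)]
  [t*exp(4*t), -t*exp(4*t), exp(4*t)]

Strategy: write A = P · J · P⁻¹ where J is a Jordan canonical form, so e^{tA} = P · e^{tJ} · P⁻¹, and e^{tJ} can be computed block-by-block.

A has Jordan form
J =
  [1, 0, 0]
  [0, 4, 1]
  [0, 0, 4]
(up to reordering of blocks).

Per-block formulas:
  For a 1×1 block at λ = 1: exp(t · [1]) = [e^(1t)].
  For a 2×2 Jordan block J_2(4): exp(t · J_2(4)) = e^(4t)·(I + t·N), where N is the 2×2 nilpotent shift.

After assembling e^{tJ} and conjugating by P, we get:

e^{tA} =
  [-2*t*exp(4*t) - 2*exp(4*t) + 3*exp(t), 2*t*exp(4*t) + 2*exp(4*t) - 2*exp(t), -2*exp(4*t) + 2*exp(t)]
  [-2*t*exp(4*t) - 3*exp(4*t) + 3*exp(t), 2*t*exp(4*t) + 3*exp(4*t) - 2*exp(t), -2*exp(4*t) + 2*exp(t)]
  [t*exp(4*t), -t*exp(4*t), exp(4*t)]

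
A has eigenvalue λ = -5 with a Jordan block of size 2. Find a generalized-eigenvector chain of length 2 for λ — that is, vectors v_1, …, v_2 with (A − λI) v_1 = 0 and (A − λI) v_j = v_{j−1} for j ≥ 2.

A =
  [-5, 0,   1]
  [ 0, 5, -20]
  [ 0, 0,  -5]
A Jordan chain for λ = -5 of length 2:
v_1 = (1, 0, 0)ᵀ
v_2 = (0, 2, 1)ᵀ

Let N = A − (-5)·I. We want v_2 with N^2 v_2 = 0 but N^1 v_2 ≠ 0; then v_{j-1} := N · v_j for j = 2, …, 2.

Pick v_2 = (0, 2, 1)ᵀ.
Then v_1 = N · v_2 = (1, 0, 0)ᵀ.

Sanity check: (A − (-5)·I) v_1 = (0, 0, 0)ᵀ = 0. ✓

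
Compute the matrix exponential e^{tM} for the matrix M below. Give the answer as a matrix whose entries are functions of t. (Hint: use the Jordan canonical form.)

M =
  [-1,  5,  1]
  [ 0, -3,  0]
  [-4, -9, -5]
e^{tM} =
  [2*t*exp(-3*t) + exp(-3*t), t^2*exp(-3*t)/2 + 5*t*exp(-3*t), t*exp(-3*t)]
  [0, exp(-3*t), 0]
  [-4*t*exp(-3*t), -t^2*exp(-3*t) - 9*t*exp(-3*t), -2*t*exp(-3*t) + exp(-3*t)]

Strategy: write M = P · J · P⁻¹ where J is a Jordan canonical form, so e^{tM} = P · e^{tJ} · P⁻¹, and e^{tJ} can be computed block-by-block.

M has Jordan form
J =
  [-3,  1,  0]
  [ 0, -3,  1]
  [ 0,  0, -3]
(up to reordering of blocks).

Per-block formulas:
  For a 3×3 Jordan block J_3(-3): exp(t · J_3(-3)) = e^(-3t)·(I + t·N + (t^2/2)·N^2), where N is the 3×3 nilpotent shift.

After assembling e^{tJ} and conjugating by P, we get:

e^{tM} =
  [2*t*exp(-3*t) + exp(-3*t), t^2*exp(-3*t)/2 + 5*t*exp(-3*t), t*exp(-3*t)]
  [0, exp(-3*t), 0]
  [-4*t*exp(-3*t), -t^2*exp(-3*t) - 9*t*exp(-3*t), -2*t*exp(-3*t) + exp(-3*t)]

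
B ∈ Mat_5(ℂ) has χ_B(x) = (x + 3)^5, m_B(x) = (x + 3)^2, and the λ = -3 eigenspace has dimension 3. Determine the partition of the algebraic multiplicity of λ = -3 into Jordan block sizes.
Block sizes for λ = -3: [2, 2, 1]

Step 1 — from the characteristic polynomial, algebraic multiplicity of λ = -3 is 5. From dim ker(B − (-3)·I) = 3, there are exactly 3 Jordan blocks for λ = -3.
Step 2 — from the minimal polynomial, the factor (x + 3)^2 tells us the largest block for λ = -3 has size 2.
Step 3 — with total size 5, 3 blocks, and largest block 2, the block sizes (in nonincreasing order) are [2, 2, 1].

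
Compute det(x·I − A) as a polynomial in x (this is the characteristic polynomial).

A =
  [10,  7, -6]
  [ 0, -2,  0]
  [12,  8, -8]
x^3 - 12*x - 16

Expanding det(x·I − A) (e.g. by cofactor expansion or by noting that A is similar to its Jordan form J, which has the same characteristic polynomial as A) gives
  χ_A(x) = x^3 - 12*x - 16
which factors as (x - 4)*(x + 2)^2. The eigenvalues (with algebraic multiplicities) are λ = -2 with multiplicity 2, λ = 4 with multiplicity 1.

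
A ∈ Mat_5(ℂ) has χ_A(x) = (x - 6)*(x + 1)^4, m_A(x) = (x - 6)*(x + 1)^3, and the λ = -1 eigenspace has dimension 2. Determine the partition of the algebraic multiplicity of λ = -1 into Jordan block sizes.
Block sizes for λ = -1: [3, 1]

Step 1 — from the characteristic polynomial, algebraic multiplicity of λ = -1 is 4. From dim ker(A − (-1)·I) = 2, there are exactly 2 Jordan blocks for λ = -1.
Step 2 — from the minimal polynomial, the factor (x + 1)^3 tells us the largest block for λ = -1 has size 3.
Step 3 — with total size 4, 2 blocks, and largest block 3, the block sizes (in nonincreasing order) are [3, 1].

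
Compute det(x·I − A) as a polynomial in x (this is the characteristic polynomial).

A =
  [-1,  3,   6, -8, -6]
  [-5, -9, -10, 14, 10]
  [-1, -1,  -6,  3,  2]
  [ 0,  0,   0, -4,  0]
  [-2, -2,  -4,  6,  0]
x^5 + 20*x^4 + 160*x^3 + 640*x^2 + 1280*x + 1024

Expanding det(x·I − A) (e.g. by cofactor expansion or by noting that A is similar to its Jordan form J, which has the same characteristic polynomial as A) gives
  χ_A(x) = x^5 + 20*x^4 + 160*x^3 + 640*x^2 + 1280*x + 1024
which factors as (x + 4)^5. The eigenvalues (with algebraic multiplicities) are λ = -4 with multiplicity 5.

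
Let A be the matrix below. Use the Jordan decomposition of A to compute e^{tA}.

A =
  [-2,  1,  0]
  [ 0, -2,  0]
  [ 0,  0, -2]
e^{tA} =
  [exp(-2*t), t*exp(-2*t), 0]
  [0, exp(-2*t), 0]
  [0, 0, exp(-2*t)]

Strategy: write A = P · J · P⁻¹ where J is a Jordan canonical form, so e^{tA} = P · e^{tJ} · P⁻¹, and e^{tJ} can be computed block-by-block.

A has Jordan form
J =
  [-2,  1,  0]
  [ 0, -2,  0]
  [ 0,  0, -2]
(up to reordering of blocks).

Per-block formulas:
  For a 2×2 Jordan block J_2(-2): exp(t · J_2(-2)) = e^(-2t)·(I + t·N), where N is the 2×2 nilpotent shift.
  For a 1×1 block at λ = -2: exp(t · [-2]) = [e^(-2t)].

After assembling e^{tJ} and conjugating by P, we get:

e^{tA} =
  [exp(-2*t), t*exp(-2*t), 0]
  [0, exp(-2*t), 0]
  [0, 0, exp(-2*t)]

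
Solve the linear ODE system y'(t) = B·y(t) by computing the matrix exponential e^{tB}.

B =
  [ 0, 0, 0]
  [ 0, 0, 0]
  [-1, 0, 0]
e^{tB} =
  [1, 0, 0]
  [0, 1, 0]
  [-t, 0, 1]

Strategy: write B = P · J · P⁻¹ where J is a Jordan canonical form, so e^{tB} = P · e^{tJ} · P⁻¹, and e^{tJ} can be computed block-by-block.

B has Jordan form
J =
  [0, 1, 0]
  [0, 0, 0]
  [0, 0, 0]
(up to reordering of blocks).

Per-block formulas:
  For a 1×1 block at λ = 0: exp(t · [0]) = [e^(0t)].
  For a 2×2 Jordan block J_2(0): exp(t · J_2(0)) = e^(0t)·(I + t·N), where N is the 2×2 nilpotent shift.

After assembling e^{tJ} and conjugating by P, we get:

e^{tB} =
  [1, 0, 0]
  [0, 1, 0]
  [-t, 0, 1]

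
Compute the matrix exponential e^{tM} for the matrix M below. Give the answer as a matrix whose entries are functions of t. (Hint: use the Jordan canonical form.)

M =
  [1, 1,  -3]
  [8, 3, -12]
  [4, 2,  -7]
e^{tM} =
  [2*t*exp(-t) + exp(-t), t*exp(-t), -3*t*exp(-t)]
  [8*t*exp(-t), 4*t*exp(-t) + exp(-t), -12*t*exp(-t)]
  [4*t*exp(-t), 2*t*exp(-t), -6*t*exp(-t) + exp(-t)]

Strategy: write M = P · J · P⁻¹ where J is a Jordan canonical form, so e^{tM} = P · e^{tJ} · P⁻¹, and e^{tJ} can be computed block-by-block.

M has Jordan form
J =
  [-1,  1,  0]
  [ 0, -1,  0]
  [ 0,  0, -1]
(up to reordering of blocks).

Per-block formulas:
  For a 1×1 block at λ = -1: exp(t · [-1]) = [e^(-1t)].
  For a 2×2 Jordan block J_2(-1): exp(t · J_2(-1)) = e^(-1t)·(I + t·N), where N is the 2×2 nilpotent shift.

After assembling e^{tJ} and conjugating by P, we get:

e^{tM} =
  [2*t*exp(-t) + exp(-t), t*exp(-t), -3*t*exp(-t)]
  [8*t*exp(-t), 4*t*exp(-t) + exp(-t), -12*t*exp(-t)]
  [4*t*exp(-t), 2*t*exp(-t), -6*t*exp(-t) + exp(-t)]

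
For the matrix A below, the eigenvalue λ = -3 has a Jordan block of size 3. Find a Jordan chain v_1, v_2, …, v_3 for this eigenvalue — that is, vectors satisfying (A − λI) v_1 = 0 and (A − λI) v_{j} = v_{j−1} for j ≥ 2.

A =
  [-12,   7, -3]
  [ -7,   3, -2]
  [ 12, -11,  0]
A Jordan chain for λ = -3 of length 3:
v_1 = (-4, -3, 5)ᵀ
v_2 = (-9, -7, 12)ᵀ
v_3 = (1, 0, 0)ᵀ

Let N = A − (-3)·I. We want v_3 with N^3 v_3 = 0 but N^2 v_3 ≠ 0; then v_{j-1} := N · v_j for j = 3, …, 2.

Pick v_3 = (1, 0, 0)ᵀ.
Then v_2 = N · v_3 = (-9, -7, 12)ᵀ.
Then v_1 = N · v_2 = (-4, -3, 5)ᵀ.

Sanity check: (A − (-3)·I) v_1 = (0, 0, 0)ᵀ = 0. ✓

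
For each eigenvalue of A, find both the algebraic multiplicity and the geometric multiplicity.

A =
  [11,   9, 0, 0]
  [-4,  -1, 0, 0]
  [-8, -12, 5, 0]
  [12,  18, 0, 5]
λ = 5: alg = 4, geom = 3

Step 1 — factor the characteristic polynomial to read off the algebraic multiplicities:
  χ_A(x) = (x - 5)^4

Step 2 — compute geometric multiplicities via the rank-nullity identity g(λ) = n − rank(A − λI):
  rank(A − (5)·I) = 1, so dim ker(A − (5)·I) = n − 1 = 3

Summary:
  λ = 5: algebraic multiplicity = 4, geometric multiplicity = 3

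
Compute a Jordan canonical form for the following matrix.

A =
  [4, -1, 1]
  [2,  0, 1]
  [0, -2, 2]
J_3(2)

The characteristic polynomial is
  det(x·I − A) = x^3 - 6*x^2 + 12*x - 8 = (x - 2)^3

Eigenvalues and multiplicities (the geometric multiplicity of λ is n − rank(A − λI), which equals the number of Jordan blocks for λ):
  λ = 2: algebraic multiplicity = 3, geometric multiplicity = 1

Determining the block sizes for each eigenvalue:
  λ = 2: one block (gm = 1), so the single block has size am = 3 → block sizes [3]

Assembling the blocks gives a Jordan form
J =
  [2, 1, 0]
  [0, 2, 1]
  [0, 0, 2]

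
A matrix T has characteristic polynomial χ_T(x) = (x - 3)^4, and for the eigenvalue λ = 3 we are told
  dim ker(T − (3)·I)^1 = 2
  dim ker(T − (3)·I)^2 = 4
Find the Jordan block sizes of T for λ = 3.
Block sizes for λ = 3: [2, 2]

From the dimensions of kernels of powers, the number of Jordan blocks of size at least j is d_j − d_{j−1} where d_j = dim ker(N^j) (with d_0 = 0). Computing the differences gives [2, 2].
The number of blocks of size exactly k is (#blocks of size ≥ k) − (#blocks of size ≥ k + 1), so the partition is: 2 block(s) of size 2.
In nonincreasing order the block sizes are [2, 2].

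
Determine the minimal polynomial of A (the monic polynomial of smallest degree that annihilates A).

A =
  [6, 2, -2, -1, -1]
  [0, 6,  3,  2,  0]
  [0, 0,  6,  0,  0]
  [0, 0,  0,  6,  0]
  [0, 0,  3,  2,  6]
x^3 - 18*x^2 + 108*x - 216

The characteristic polynomial is χ_A(x) = (x - 6)^5, so the eigenvalues are known. The minimal polynomial is
  m_A(x) = Π_λ (x − λ)^{k_λ}
where k_λ is the size of the *largest* Jordan block for λ (equivalently, the smallest k with (A − λI)^k v = 0 for every generalised eigenvector v of λ).

  λ = 6: largest Jordan block has size 3, contributing (x − 6)^3

So m_A(x) = (x - 6)^3 = x^3 - 18*x^2 + 108*x - 216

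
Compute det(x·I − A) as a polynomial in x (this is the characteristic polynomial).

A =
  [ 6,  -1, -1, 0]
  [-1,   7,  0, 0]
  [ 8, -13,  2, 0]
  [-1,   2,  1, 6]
x^4 - 21*x^3 + 165*x^2 - 575*x + 750

Expanding det(x·I − A) (e.g. by cofactor expansion or by noting that A is similar to its Jordan form J, which has the same characteristic polynomial as A) gives
  χ_A(x) = x^4 - 21*x^3 + 165*x^2 - 575*x + 750
which factors as (x - 6)*(x - 5)^3. The eigenvalues (with algebraic multiplicities) are λ = 5 with multiplicity 3, λ = 6 with multiplicity 1.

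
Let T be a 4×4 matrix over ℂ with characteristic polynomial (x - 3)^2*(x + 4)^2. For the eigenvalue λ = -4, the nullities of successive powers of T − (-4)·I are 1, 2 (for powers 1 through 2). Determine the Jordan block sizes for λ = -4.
Block sizes for λ = -4: [2]

From the dimensions of kernels of powers, the number of Jordan blocks of size at least j is d_j − d_{j−1} where d_j = dim ker(N^j) (with d_0 = 0). Computing the differences gives [1, 1].
The number of blocks of size exactly k is (#blocks of size ≥ k) − (#blocks of size ≥ k + 1), so the partition is: 1 block(s) of size 2.
In nonincreasing order the block sizes are [2].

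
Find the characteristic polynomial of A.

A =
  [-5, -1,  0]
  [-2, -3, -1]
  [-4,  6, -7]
x^3 + 15*x^2 + 75*x + 125

Expanding det(x·I − A) (e.g. by cofactor expansion or by noting that A is similar to its Jordan form J, which has the same characteristic polynomial as A) gives
  χ_A(x) = x^3 + 15*x^2 + 75*x + 125
which factors as (x + 5)^3. The eigenvalues (with algebraic multiplicities) are λ = -5 with multiplicity 3.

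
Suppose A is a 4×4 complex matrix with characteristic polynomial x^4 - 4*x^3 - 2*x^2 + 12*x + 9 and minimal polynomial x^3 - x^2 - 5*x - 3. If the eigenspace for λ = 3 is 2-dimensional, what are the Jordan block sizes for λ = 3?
Block sizes for λ = 3: [1, 1]

Step 1 — from the characteristic polynomial, algebraic multiplicity of λ = 3 is 2. From dim ker(A − (3)·I) = 2, there are exactly 2 Jordan blocks for λ = 3.
Step 2 — from the minimal polynomial, the factor (x − 3) tells us the largest block for λ = 3 has size 1.
Step 3 — with total size 2, 2 blocks, and largest block 1, the block sizes (in nonincreasing order) are [1, 1].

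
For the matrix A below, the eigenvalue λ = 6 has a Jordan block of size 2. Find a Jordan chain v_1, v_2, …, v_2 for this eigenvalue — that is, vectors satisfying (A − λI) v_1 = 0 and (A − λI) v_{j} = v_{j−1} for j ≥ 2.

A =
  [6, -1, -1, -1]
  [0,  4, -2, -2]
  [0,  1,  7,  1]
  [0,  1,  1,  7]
A Jordan chain for λ = 6 of length 2:
v_1 = (-1, -2, 1, 1)ᵀ
v_2 = (0, 1, 0, 0)ᵀ

Let N = A − (6)·I. We want v_2 with N^2 v_2 = 0 but N^1 v_2 ≠ 0; then v_{j-1} := N · v_j for j = 2, …, 2.

Pick v_2 = (0, 1, 0, 0)ᵀ.
Then v_1 = N · v_2 = (-1, -2, 1, 1)ᵀ.

Sanity check: (A − (6)·I) v_1 = (0, 0, 0, 0)ᵀ = 0. ✓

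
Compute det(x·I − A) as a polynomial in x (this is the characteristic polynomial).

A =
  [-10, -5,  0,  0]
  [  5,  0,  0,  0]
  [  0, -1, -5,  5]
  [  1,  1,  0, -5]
x^4 + 20*x^3 + 150*x^2 + 500*x + 625

Expanding det(x·I − A) (e.g. by cofactor expansion or by noting that A is similar to its Jordan form J, which has the same characteristic polynomial as A) gives
  χ_A(x) = x^4 + 20*x^3 + 150*x^2 + 500*x + 625
which factors as (x + 5)^4. The eigenvalues (with algebraic multiplicities) are λ = -5 with multiplicity 4.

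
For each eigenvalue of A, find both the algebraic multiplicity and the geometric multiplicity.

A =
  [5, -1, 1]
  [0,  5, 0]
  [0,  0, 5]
λ = 5: alg = 3, geom = 2

Step 1 — factor the characteristic polynomial to read off the algebraic multiplicities:
  χ_A(x) = (x - 5)^3

Step 2 — compute geometric multiplicities via the rank-nullity identity g(λ) = n − rank(A − λI):
  rank(A − (5)·I) = 1, so dim ker(A − (5)·I) = n − 1 = 2

Summary:
  λ = 5: algebraic multiplicity = 3, geometric multiplicity = 2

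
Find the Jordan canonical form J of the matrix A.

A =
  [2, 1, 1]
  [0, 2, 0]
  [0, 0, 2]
J_2(2) ⊕ J_1(2)

The characteristic polynomial is
  det(x·I − A) = x^3 - 6*x^2 + 12*x - 8 = (x - 2)^3

Eigenvalues and multiplicities (the geometric multiplicity of λ is n − rank(A − λI), which equals the number of Jordan blocks for λ):
  λ = 2: algebraic multiplicity = 3, geometric multiplicity = 2

Determining the block sizes for each eigenvalue:
  λ = 2: 2 blocks summing to 3 forces exactly one block of size 2 and the rest size 1 → block sizes [2, 1]

Assembling the blocks gives a Jordan form
J =
  [2, 1, 0]
  [0, 2, 0]
  [0, 0, 2]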